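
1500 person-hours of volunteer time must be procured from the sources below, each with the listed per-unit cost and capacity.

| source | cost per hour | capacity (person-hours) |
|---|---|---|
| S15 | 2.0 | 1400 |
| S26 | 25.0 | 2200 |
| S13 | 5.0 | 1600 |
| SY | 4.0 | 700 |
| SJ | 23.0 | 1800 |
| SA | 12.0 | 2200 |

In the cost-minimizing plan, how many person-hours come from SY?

100

Fill from the cheapest source first.
S15 at 2.0: take all 1400 person-hours ; 100 still needed.
SY at 4.0: take 100 of its 700 ; requirement met.
S13, SA, SJ, S26: unused.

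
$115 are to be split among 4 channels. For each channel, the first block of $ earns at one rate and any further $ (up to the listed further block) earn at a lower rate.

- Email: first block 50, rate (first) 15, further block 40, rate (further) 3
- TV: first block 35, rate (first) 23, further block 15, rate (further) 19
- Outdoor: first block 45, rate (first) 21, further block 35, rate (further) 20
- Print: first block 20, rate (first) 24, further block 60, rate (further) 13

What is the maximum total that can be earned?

Rank every tier by rate: Print/T1 24 > TV/T1 23 > Outdoor/T1 21 > Outdoor/T2 20 > TV/T2 19 > Email/T1 15 > Print/T2 13 > Email/T2 3.
Fill Print T1 block (20 at 24) ; 95 left.
TV/T1 (23): +35 ; 60 left.
Outdoor T1 at 21: fill all 45 ; 15 left.
Outdoor T2 at 20: only 15 left, fill 15.
Total = 24×20 + 23×35 + 21×45 + 20×15 = 2530.

2530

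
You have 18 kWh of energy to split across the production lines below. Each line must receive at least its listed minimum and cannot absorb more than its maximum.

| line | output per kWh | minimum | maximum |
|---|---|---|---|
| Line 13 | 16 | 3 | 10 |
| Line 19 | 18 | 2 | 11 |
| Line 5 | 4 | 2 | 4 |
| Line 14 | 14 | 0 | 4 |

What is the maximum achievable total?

Meeting every minimum uses 3+2+2+0 = 7 kWh, leaving 11.
Highest output per kWh first: Line 19 18 > Line 13 16 > Line 14 14 > Line 5 4.
Line 19: +9 to 11 (cap) ; 2 left.
Line 13: +2 (room for 7) → 5. Pool exhausted.
Total = 16×5 + 18×11 + 4×2 = 286.

286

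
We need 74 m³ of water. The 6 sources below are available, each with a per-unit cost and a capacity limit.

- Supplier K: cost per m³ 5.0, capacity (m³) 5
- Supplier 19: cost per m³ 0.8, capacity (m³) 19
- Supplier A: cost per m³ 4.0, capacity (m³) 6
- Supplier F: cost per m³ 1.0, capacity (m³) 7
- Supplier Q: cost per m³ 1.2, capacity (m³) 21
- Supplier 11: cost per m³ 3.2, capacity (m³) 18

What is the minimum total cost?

Fill from the cheapest source first.
Supplier 19 at 0.8: take all 19 m³ ; 55 still needed.
Supplier F at 1.0: take all 7 m³ ; 48 still needed.
Supplier Q (1.2): use full 21 ; 27 m³ to go.
Supplier 11 (3.2): use full 18 ; 9 m³ to go.
Supplier A at 4.0: take all 6 m³ ; 3 still needed.
Supplier K at 5.0: take 3 of its 5 ; requirement met.
Cost = 19×0.8 + 7×1.0 + 21×1.2 + 18×3.2 + 6×4.0 + 3×5.0 = 144.

144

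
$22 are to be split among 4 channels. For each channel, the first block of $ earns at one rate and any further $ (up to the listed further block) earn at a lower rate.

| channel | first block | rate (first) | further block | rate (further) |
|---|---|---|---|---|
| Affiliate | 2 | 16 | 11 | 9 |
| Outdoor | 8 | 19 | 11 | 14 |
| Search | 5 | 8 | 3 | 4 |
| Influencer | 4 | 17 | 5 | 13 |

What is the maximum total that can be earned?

364

Order all 8 blocks by rate: Outdoor/tier1 19 > Influencer/tier1 17 > Affiliate/tier1 16 > Outdoor/tier2 14 > Influencer/tier2 13 > Affiliate/tier2 9 > Search/tier1 8 > Search/tier2 4.
Outdoor/tier1 (19): +8 — 14 left.
Influencer/tier1 (17): +4 — 10 left.
Affiliate tier1 at 16: fill all 2 — 8 left.
Outdoor tier2 at 14: only 8 left, fill 8.
Total = 19×8 + 17×4 + 16×2 + 14×8 = 364.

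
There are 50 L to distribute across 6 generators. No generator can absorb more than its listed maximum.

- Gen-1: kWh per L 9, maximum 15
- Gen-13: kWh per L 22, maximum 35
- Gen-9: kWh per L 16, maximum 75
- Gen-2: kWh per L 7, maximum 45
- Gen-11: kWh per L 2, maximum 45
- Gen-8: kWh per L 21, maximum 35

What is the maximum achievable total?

1085

Rank by kWh per L: Gen-13 22 > Gen-8 21 > Gen-9 16 > Gen-1 9 > Gen-2 7 > Gen-11 2.
Gen-13 takes 35 to reach its cap of 35 — 15 left.
Gen-8 has room for 35 but only 15 remain, so it gets 15.
Total = 22×35 + 21×15 = 1085.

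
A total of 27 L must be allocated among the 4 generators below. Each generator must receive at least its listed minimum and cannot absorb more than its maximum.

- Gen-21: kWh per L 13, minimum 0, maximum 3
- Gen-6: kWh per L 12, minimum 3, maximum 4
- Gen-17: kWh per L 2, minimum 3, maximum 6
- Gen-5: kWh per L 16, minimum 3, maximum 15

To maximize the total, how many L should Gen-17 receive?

5

Meeting every minimum uses 0+3+3+3 = 9 L, leaving 18.
Order the generators by kWh per L: Gen-5 16 > Gen-21 13 > Gen-6 12 > Gen-17 2.
Give Gen-5 12 more to hit its cap of 15 ; 6 left.
Give Gen-21 3 more to hit its cap of 3 ; 3 left.
Gen-6: +1 to 4 (cap) ; 2 left.
Only 2 left; Gen-17 takes them to reach 5.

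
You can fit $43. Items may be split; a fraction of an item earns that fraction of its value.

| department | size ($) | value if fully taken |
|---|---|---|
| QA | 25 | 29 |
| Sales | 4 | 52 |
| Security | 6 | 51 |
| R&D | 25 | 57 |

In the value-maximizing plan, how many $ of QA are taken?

Sort by value density: Sales 52/4≈13, Security 51/6≈8.5, R&D 57/25≈2.28, QA 29/25≈1.16.
Sales: take in full, 4 $ for value 52 ; 39 left.
Security: take in full, 6 $ for value 51 ; 33 left.
Take all of R&D (25 $, value 57) ; 8 $ left.
Only 8 $ remain; take 8/25 of QA for value 29×8/25 = 9.28.

8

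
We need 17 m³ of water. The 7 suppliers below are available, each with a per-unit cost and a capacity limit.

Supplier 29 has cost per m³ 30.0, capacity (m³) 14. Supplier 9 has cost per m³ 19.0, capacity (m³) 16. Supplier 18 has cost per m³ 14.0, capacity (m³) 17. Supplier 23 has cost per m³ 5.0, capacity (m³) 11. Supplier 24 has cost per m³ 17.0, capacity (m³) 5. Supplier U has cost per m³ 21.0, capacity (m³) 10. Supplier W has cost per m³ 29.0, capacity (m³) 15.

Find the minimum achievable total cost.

139

Fill from the cheapest supplier first.
Take 11 from Supplier 23 at 5.0 → need 6 more.
Take 6 from Supplier 18 at 14.0 to finish.
Supplier 24, Supplier 9, Supplier U, Supplier W, Supplier 29: unused.
Cost = 11×5.0 + 6×14.0 = 139.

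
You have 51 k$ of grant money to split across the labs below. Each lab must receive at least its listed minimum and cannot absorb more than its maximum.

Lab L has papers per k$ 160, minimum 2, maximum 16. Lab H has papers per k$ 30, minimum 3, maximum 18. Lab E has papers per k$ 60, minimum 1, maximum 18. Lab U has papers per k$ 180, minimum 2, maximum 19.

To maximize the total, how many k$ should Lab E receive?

Meeting every minimum uses 2+3+1+2 = 8 k$, leaving 43.
Highest papers per k$ first: Lab U 180 > Lab L 160 > Lab E 60 > Lab H 30.
Lab U takes 17 more to reach its cap of 19 — 26 left.
Give Lab L 14 more to hit its cap of 16 — 12 left.
Lab E has room for 17 more but only 12 remain, so it gets 13.

13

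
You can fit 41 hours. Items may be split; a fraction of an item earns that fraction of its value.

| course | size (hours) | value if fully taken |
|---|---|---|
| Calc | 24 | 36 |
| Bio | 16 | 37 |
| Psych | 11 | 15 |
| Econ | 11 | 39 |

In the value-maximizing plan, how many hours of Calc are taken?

Sort by value density: Econ 39/11≈3.55, Bio 37/16≈2.31, Calc 36/24≈1.5, Psych 15/11≈1.36.
Econ: take in full, 11 hours for value 39 — 30 left.
All 16 hours of Bio fit (value 37) — 14 remain.
14 hours left: a 14/24 share of Calc gives 36×14/24 = 21.

14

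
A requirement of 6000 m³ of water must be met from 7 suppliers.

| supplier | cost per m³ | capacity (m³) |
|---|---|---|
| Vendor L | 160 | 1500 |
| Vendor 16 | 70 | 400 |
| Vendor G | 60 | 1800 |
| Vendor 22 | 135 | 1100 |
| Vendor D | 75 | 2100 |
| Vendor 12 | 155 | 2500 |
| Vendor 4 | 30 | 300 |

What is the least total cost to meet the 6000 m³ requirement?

497500

Cheapest first:
Vendor 4 at 30: take all 300 m³ — 5700 still needed.
Vendor G at 60: take all 1800 m³ — 3900 still needed.
Vendor 16 (70): use full 400 — 3500 m³ to go.
Take 2100 from Vendor D at 75 — need 1400 more.
Take 1100 from Vendor 22 at 135 — need 300 more.
Take 300 from Vendor 12 at 155 to finish.
Vendor L: unused.
Cost = 300×30 + 1800×60 + 400×70 + 2100×75 + 1100×135 + 300×155 = 497500.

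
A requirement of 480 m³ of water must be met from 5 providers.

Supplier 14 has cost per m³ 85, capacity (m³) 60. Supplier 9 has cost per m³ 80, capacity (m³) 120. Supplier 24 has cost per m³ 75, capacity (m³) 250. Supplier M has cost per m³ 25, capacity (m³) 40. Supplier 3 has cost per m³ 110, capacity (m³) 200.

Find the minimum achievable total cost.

Fill from the cheapest provider first.
Supplier M (25): use full 40 → 440 m³ to go.
Supplier 24 (75): use full 250 → 190 m³ to go.
Take 120 from Supplier 9 at 80 → need 70 more.
Supplier 14 (85): use full 60 → 10 m³ to go.
Take 10 from Supplier 3 at 110 to finish.
Cost = 40×25 + 250×75 + 120×80 + 60×85 + 10×110 = 35550.

35550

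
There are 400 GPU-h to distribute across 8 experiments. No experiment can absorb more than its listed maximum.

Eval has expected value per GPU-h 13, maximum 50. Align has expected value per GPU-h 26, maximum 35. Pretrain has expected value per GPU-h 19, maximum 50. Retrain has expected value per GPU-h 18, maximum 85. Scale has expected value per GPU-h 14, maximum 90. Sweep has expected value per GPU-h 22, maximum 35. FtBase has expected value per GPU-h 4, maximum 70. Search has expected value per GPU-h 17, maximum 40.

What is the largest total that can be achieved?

6810

Order the experiments by expected value per GPU-h: Align 26 > Sweep 22 > Pretrain 19 > Retrain 18 > Search 17 > Scale 14 > Eval 13 > FtBase 4.
Align: +35 to 35 (cap) ; 365 left.
Sweep takes 35 to reach its cap of 35 ; 330 left.
Give Pretrain 50 to hit its cap of 50 ; 280 left.
Give Retrain 85 to hit its cap of 85 ; 195 left.
Give Search 40 to hit its cap of 40 ; 155 left.
Give Scale 90 to hit its cap of 90 ; 65 left.
Give Eval 50 to hit its cap of 50 ; 15 left.
Only 15 left; FtBase takes them to reach 15.
Total = 13×50 + 26×35 + 19×50 + 18×85 + 14×90 + 22×35 + 4×15 + 17×40 = 6810.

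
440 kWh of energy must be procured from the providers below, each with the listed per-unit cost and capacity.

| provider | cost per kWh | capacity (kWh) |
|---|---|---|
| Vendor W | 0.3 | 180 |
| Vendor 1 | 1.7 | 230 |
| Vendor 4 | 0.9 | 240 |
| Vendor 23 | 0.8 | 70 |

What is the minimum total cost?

Fill from the cheapest provider first.
Vendor W (0.3): use full 180 ; 260 kWh to go.
Vendor 23 at 0.8: take all 70 kWh ; 190 still needed.
Take 190 from Vendor 4 at 0.9 to finish.
Vendor 1: unused.
Cost = 180×0.3 + 70×0.8 + 190×0.9 = 281.

281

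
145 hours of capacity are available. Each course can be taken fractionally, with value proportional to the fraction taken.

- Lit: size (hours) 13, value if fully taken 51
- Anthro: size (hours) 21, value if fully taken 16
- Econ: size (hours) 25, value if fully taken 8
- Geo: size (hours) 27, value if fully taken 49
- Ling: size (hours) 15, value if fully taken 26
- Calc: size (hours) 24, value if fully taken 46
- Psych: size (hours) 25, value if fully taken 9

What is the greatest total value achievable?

Sort by value density: Lit 51/13≈3.92, Calc 46/24≈1.92, Geo 49/27≈1.81, Ling 26/15≈1.73, Anthro 16/21≈0.762, Psych 9/25≈0.36, Econ 8/25≈0.32.
Lit: take in full, 13 hours for value 51 → 132 left.
Calc: take in full, 24 hours for value 46 → 108 left.
Take all of Geo (27 hours, value 49) → 81 hours left.
Ling: take in full, 15 hours for value 26 → 66 left.
Take all of Anthro (21 hours, value 16) → 45 hours left.
All 25 hours of Psych fit (value 9) → 20 remain.
Only 20 hours remain; take 20/25 of Econ for value 8×20/25 = 6.4.
Total value = 203.4.

203.4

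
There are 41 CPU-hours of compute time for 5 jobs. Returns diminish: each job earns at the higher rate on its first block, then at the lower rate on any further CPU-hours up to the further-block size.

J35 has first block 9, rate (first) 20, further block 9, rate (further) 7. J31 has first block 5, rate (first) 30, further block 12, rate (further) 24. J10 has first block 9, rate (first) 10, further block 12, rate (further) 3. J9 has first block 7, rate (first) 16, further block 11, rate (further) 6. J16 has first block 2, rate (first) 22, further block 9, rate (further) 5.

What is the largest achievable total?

834

Treat each block as its own option and order by rate: J31/first 30 > J31/second 24 > J16/first 22 > J35/first 20 > J9/first 16 > J10/first 10 > J35/second 7 > J9/second 6 > J16/second 5 > J10/second 3.
Fill J31 first block (5 at 30) — 36 left.
J31 second at 24: fill all 12 — 24 left.
J16 first at 22: fill all 2 — 22 left.
J35/first (20): +9 — 13 left.
Fill J9 first block (7 at 16) — 6 left.
J10 first at 10: only 6 left, fill 6.
Total = 30×5 + 24×12 + 22×2 + 20×9 + 16×7 + 10×6 = 834.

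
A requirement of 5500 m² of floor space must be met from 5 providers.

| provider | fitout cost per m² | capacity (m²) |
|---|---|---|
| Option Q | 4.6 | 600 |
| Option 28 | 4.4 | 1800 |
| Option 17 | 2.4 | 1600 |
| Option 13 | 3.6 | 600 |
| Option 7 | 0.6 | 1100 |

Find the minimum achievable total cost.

16420

Fill from the cheapest provider first.
Take 1100 from Option 7 at 0.6 — need 4400 more.
Option 17 (2.4): use full 1600 — 2800 m² to go.
Option 13 (3.6): use full 600 — 2200 m² to go.
Option 28 at 4.4: take all 1800 m² — 400 still needed.
Take 400 from Option Q at 4.6 to finish.
Cost = 1100×0.6 + 1600×2.4 + 600×3.6 + 1800×4.4 + 400×4.6 = 16420.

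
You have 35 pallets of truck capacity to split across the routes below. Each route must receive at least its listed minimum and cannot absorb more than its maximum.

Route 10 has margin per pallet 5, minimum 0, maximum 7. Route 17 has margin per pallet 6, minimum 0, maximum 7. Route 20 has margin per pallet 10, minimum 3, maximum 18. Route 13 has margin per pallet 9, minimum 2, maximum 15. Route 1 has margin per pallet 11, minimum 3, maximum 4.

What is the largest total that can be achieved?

Meeting every minimum uses 0+0+3+2+3 = 8 pallets, leaving 27.
Order the routes by margin per pallet: Route 1 11 > Route 20 10 > Route 13 9 > Route 17 6 > Route 10 5.
Route 1 takes 1 more to reach its cap of 4 ; 26 left.
Route 20: +15 to 18 (cap) ; 11 left.
Only 11 left; Route 13 takes them to reach 13.
Total = 10×18 + 9×13 + 11×4 = 341.

341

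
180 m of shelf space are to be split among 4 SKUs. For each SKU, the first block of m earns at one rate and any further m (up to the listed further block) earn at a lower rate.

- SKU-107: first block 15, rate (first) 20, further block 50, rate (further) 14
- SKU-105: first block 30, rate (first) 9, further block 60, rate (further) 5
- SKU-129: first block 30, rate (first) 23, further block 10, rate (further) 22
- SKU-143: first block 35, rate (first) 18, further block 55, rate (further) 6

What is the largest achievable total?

2870

Rank every tier by rate: SKU-129/tier1 23 > SKU-129/tier2 22 > SKU-107/tier1 20 > SKU-143/tier1 18 > SKU-107/tier2 14 > SKU-105/tier1 9 > SKU-143/tier2 6 > SKU-105/tier2 5.
SKU-129/tier1 (23): +30 → 150 left.
SKU-129/tier2 (22): +10 → 140 left.
SKU-107/tier1 (20): +15 → 125 left.
Fill SKU-143 tier1 block (35 at 18) → 90 left.
Fill SKU-107 tier2 block (50 at 14) → 40 left.
Fill SKU-105 tier1 block (30 at 9) → 10 left.
SKU-143 tier2 at 6: only 10 left, fill 10.
Total = 23×30 + 22×10 + 20×15 + 18×35 + 14×50 + 9×30 + 6×10 = 2870.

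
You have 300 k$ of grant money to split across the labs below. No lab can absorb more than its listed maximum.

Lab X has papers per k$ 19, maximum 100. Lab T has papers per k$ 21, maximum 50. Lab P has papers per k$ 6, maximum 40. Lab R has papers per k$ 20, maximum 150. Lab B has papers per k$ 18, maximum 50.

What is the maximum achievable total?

5950

Highest papers per k$ first: Lab T 21 > Lab R 20 > Lab X 19 > Lab B 18 > Lab P 6.
Give Lab T 50 to hit its cap of 50 — 250 left.
Lab R: +150 to 150 (cap) — 100 left.
Give Lab X 100 to hit its cap of 100 — 0 left.
Total = 19×100 + 21×50 + 20×150 = 5950.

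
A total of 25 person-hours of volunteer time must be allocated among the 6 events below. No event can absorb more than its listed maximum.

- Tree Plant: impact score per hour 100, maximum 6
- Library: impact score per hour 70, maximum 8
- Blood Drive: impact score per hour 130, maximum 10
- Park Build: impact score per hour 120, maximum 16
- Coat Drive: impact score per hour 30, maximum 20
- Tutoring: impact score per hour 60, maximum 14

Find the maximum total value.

3100

Rank by impact score per hour: Blood Drive 130 > Park Build 120 > Tree Plant 100 > Library 70 > Tutoring 60 > Coat Drive 30.
Give Blood Drive 10 to hit its cap of 10 ; 15 left.
Park Build has room for 16 but only 15 remain, so it gets 15.
Total = 130×10 + 120×15 = 3100.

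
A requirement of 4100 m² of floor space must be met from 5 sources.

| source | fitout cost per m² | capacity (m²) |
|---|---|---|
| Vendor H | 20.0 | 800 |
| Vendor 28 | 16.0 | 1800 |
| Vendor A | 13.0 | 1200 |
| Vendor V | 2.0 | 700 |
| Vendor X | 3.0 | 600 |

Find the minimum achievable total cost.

Cheapest first:
Vendor V (2.0): use full 700 → 3400 m² to go.
Take 600 from Vendor X at 3.0 → need 2800 more.
Vendor A (13.0): use full 1200 → 1600 m² to go.
Vendor 28 (16.0): take the remaining 1600 → done.
Vendor H: unused.
Cost = 700×2.0 + 600×3.0 + 1200×13.0 + 1600×16.0 = 44400.

44400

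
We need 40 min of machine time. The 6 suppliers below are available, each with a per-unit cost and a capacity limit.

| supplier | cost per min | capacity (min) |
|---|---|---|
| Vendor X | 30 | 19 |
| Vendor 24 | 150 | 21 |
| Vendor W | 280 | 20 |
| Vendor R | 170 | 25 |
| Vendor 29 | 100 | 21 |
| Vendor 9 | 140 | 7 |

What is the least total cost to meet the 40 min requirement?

Use suppliers in increasing cost order.
Vendor X at 30: take all 19 min → 21 still needed.
Vendor 29 at 100: take all 21 min → 0 still needed.
Vendor 9, Vendor 24, Vendor R, Vendor W: unused.
Cost = 19×30 + 21×100 = 2670.

2670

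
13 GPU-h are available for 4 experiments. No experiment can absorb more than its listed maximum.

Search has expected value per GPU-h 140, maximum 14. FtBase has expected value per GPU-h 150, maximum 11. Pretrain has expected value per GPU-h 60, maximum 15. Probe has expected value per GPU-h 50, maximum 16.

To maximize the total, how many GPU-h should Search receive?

2

Rank by expected value per GPU-h: FtBase 150 > Search 140 > Pretrain 60 > Probe 50.
FtBase: +11 to 11 (cap) → 2 left.
Search has room for 14 but only 2 remain, so it gets 2.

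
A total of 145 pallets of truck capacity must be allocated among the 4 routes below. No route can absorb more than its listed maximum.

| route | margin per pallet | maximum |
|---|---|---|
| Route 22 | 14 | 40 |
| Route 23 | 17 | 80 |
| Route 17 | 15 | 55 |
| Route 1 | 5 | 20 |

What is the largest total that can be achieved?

Rank by margin per pallet: Route 23 17 > Route 17 15 > Route 22 14 > Route 1 5.
Route 23 takes 80 to reach its cap of 80 — 65 left.
Give Route 17 55 to hit its cap of 55 — 10 left.
Only 10 left; Route 22 takes them to reach 10.
Total = 14×10 + 17×80 + 15×55 = 2325.

2325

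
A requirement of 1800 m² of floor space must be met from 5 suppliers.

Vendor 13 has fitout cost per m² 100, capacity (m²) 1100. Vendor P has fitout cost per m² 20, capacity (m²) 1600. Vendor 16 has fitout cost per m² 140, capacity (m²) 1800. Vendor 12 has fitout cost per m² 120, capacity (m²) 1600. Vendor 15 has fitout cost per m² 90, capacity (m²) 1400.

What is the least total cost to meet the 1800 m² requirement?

Fill from the cheapest supplier first.
Vendor P at 20: take all 1600 m² → 200 still needed.
Vendor 15 at 90: take 200 of its 1400 → requirement met.
Vendor 13, Vendor 12, Vendor 16: unused.
Cost = 1600×20 + 200×90 = 50000.

50000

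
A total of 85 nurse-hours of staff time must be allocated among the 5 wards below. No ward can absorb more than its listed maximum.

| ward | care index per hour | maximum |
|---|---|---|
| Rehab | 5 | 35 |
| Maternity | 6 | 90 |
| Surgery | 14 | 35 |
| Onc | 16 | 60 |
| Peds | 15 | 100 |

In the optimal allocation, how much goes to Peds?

Highest care index per hour first: Onc 16 > Peds 15 > Surgery 14 > Maternity 6 > Rehab 5.
Give Onc 60 to hit its cap of 60 ; 25 left.
Peds has room for 100 but only 25 remain, so it gets 25.

25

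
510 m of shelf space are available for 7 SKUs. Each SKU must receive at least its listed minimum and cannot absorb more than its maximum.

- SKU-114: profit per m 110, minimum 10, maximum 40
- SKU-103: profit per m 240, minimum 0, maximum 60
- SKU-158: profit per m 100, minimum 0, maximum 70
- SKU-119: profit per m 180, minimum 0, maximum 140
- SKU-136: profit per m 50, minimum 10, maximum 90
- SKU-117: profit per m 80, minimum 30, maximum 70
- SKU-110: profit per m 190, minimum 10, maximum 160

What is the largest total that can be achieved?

84300

Meeting every minimum uses 10+0+0+0+10+30+10 = 60 m, leaving 450.
Rank by profit per m: SKU-103 240 > SKU-110 190 > SKU-119 180 > SKU-114 110 > SKU-158 100 > SKU-117 80 > SKU-136 50.
SKU-103 takes 60 more to reach its cap of 60 — 390 left.
SKU-110: +150 to 160 (cap) — 240 left.
Give SKU-119 140 more to hit its cap of 140 — 100 left.
Give SKU-114 30 more to hit its cap of 40 — 70 left.
SKU-158 takes 70 more to reach its cap of 70 — 0 left.
Total = 110×40 + 240×60 + 100×70 + 180×140 + 50×10 + 80×30 + 190×160 = 84300.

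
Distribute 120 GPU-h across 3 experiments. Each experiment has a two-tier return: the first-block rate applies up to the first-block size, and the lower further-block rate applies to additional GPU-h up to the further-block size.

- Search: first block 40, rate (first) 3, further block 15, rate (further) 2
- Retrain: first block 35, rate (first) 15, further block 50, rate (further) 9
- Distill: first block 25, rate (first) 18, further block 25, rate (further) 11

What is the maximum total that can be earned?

1565

Order all 6 blocks by rate: Distill/first 18 > Retrain/first 15 > Distill/second 11 > Retrain/second 9 > Search/first 3 > Search/second 2.
Distill/first (18): +25 — 95 left.
Retrain/first (15): +35 — 60 left.
Distill/second (11): +25 — 35 left.
Retrain/second: +35 of 50 at 9; pool empty.
Total = 18×25 + 15×35 + 11×25 + 9×35 = 1565.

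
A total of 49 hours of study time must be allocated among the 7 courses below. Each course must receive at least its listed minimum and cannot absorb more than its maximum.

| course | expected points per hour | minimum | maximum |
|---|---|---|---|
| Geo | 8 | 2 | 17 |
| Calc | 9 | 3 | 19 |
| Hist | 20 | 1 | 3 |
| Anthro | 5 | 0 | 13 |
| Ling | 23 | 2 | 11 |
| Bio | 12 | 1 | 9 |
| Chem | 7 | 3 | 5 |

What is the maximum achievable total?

Meeting every minimum uses 2+3+1+0+2+1+3 = 12 hours, leaving 37.
Highest expected points per hour first: Ling 23 > Hist 20 > Bio 12 > Calc 9 > Geo 8 > Chem 7 > Anthro 5.
Ling takes 9 more to reach its cap of 11 ; 28 left.
Give Hist 2 more to hit its cap of 3 ; 26 left.
Bio takes 8 more to reach its cap of 9 ; 18 left.
Calc: +16 to 19 (cap) ; 2 left.
Geo has room for 15 more but only 2 remain, so it gets 4.
Total = 8×4 + 9×19 + 20×3 + 23×11 + 12×9 + 7×3 = 645.

645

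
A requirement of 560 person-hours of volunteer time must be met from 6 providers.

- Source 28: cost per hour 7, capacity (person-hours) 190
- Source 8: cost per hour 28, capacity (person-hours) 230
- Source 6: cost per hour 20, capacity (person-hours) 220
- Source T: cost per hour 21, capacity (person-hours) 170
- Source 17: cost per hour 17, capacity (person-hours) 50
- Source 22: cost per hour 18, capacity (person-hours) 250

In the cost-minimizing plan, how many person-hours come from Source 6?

70

Cheapest first:
Take 190 from Source 28 at 7 → need 370 more.
Source 17 at 17: take all 50 person-hours → 320 still needed.
Take 250 from Source 22 at 18 → need 70 more.
Source 6 at 20: take 70 of its 220 → requirement met.
Source T, Source 8: unused.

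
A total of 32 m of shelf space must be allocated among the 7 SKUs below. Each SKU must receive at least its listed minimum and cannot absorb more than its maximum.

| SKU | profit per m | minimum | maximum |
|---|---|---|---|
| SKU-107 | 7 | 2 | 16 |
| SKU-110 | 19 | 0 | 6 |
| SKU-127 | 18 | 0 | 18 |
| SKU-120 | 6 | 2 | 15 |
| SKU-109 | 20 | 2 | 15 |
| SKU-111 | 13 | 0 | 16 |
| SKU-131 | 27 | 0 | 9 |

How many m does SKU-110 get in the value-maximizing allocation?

Meeting every minimum uses 2+0+0+2+2+0+0 = 6 m, leaving 26.
Order the SKUs by profit per m: SKU-131 27 > SKU-109 20 > SKU-110 19 > SKU-127 18 > SKU-111 13 > SKU-107 7 > SKU-120 6.
SKU-131: +9 to 9 (cap) ; 17 left.
SKU-109: +13 to 15 (cap) ; 4 left.
SKU-110 has room for 6 more but only 4 remain, so it gets 4.

4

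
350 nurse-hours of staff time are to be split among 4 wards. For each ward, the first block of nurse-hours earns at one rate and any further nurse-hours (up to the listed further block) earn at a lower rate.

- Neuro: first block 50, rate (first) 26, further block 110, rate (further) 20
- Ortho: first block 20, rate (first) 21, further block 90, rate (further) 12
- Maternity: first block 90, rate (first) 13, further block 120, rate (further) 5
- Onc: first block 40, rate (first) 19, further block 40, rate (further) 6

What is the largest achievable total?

6330

Rank every tier by rate: Neuro/T1 26 > Ortho/T1 21 > Neuro/T2 20 > Onc/T1 19 > Maternity/T1 13 > Ortho/T2 12 > Onc/T2 6 > Maternity/T2 5.
Fill Neuro T1 block (50 at 26) ; 300 left.
Ortho T1 at 21: fill all 20 ; 280 left.
Neuro/T2 (20): +110 ; 170 left.
Onc T1 at 19: fill all 40 ; 130 left.
Maternity T1 at 13: fill all 90 ; 40 left.
40 remain; put them into Ortho T2 at 12.
Total = 26×50 + 21×20 + 20×110 + 19×40 + 13×90 + 12×40 = 6330.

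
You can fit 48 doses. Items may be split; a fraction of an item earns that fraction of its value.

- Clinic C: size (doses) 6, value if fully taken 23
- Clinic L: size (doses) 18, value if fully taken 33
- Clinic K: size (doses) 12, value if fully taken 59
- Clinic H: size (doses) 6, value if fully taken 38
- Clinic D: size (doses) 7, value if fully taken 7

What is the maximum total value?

159

Sort by value density: Clinic H 38/6≈6.33, Clinic K 59/12≈4.92, Clinic C 23/6≈3.83, Clinic L 33/18≈1.83, Clinic D 7/7≈1.
Clinic H: take in full, 6 doses for value 38 → 42 left.
Clinic K: take in full, 12 doses for value 59 → 30 left.
Clinic C: take in full, 6 doses for value 23 → 24 left.
Take all of Clinic L (18 doses, value 33) → 6 doses left.
Only 6 doses remain; take 6/7 of Clinic D for value 7×6/7 = 6.
Total value = 159.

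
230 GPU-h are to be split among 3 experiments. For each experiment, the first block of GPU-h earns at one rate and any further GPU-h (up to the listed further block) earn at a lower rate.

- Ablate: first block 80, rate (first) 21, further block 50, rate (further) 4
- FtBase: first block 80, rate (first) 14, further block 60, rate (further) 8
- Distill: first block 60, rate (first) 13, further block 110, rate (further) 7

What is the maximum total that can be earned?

3660

Rank every tier by rate: Ablate/tier1 21 > FtBase/tier1 14 > Distill/tier1 13 > FtBase/tier2 8 > Distill/tier2 7 > Ablate/tier2 4.
Ablate/tier1 (21): +80 → 150 left.
FtBase/tier1 (14): +80 → 70 left.
Distill/tier1 (13): +60 → 10 left.
10 remain; put them into FtBase tier2 at 8.
Total = 21×80 + 14×80 + 13×60 + 8×10 = 3660.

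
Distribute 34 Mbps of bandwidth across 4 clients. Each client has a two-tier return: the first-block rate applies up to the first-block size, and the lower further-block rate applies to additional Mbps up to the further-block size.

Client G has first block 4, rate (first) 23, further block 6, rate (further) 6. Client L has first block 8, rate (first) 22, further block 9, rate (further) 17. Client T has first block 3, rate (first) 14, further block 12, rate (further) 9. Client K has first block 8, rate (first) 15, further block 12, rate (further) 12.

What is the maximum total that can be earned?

607

Rank every tier by rate: Client G/first 23 > Client L/first 22 > Client L/second 17 > Client K/first 15 > Client T/first 14 > Client K/second 12 > Client T/second 9 > Client G/second 6.
Client G/first (23): +4 → 30 left.
Client L first at 22: fill all 8 → 22 left.
Fill Client L second block (9 at 17) → 13 left.
Client K first at 15: fill all 8 → 5 left.
Client T first at 14: fill all 3 → 2 left.
Client K/second: +2 of 12 at 12; pool empty.
Total = 23×4 + 22×8 + 17×9 + 15×8 + 14×3 + 12×2 = 607.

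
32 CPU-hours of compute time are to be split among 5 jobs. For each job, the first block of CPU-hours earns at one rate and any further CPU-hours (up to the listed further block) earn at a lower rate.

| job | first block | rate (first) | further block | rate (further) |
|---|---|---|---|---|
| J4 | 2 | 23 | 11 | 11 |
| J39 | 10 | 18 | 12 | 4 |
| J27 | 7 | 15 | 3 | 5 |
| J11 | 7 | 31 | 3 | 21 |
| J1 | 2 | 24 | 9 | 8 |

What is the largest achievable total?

670

Order all 10 blocks by rate: J11/first 31 > J1/first 24 > J4/first 23 > J11/second 21 > J39/first 18 > J27/first 15 > J4/second 11 > J1/second 8 > J27/second 5 > J39/second 4.
J11 first at 31: fill all 7 ; 25 left.
Fill J1 first block (2 at 24) ; 23 left.
Fill J4 first block (2 at 23) ; 21 left.
J11/second (21): +3 ; 18 left.
J39 first at 18: fill all 10 ; 8 left.
J27/first (15): +7 ; 1 left.
J4/second: +1 of 11 at 11; pool empty.
Total = 31×7 + 24×2 + 23×2 + 21×3 + 18×10 + 15×7 + 11×1 = 670.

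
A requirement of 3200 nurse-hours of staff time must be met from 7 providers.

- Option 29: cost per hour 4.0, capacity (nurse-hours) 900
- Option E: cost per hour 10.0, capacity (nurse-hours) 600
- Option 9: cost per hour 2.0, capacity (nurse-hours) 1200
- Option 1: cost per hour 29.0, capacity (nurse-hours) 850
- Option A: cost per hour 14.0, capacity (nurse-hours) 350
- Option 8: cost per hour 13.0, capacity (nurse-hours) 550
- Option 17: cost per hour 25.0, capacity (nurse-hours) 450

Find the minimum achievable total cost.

Cheapest first:
Option 9 at 2.0: take all 1200 nurse-hours → 2000 still needed.
Option 29 (4.0): use full 900 → 1100 nurse-hours to go.
Take 600 from Option E at 10.0 → need 500 more.
Option 8 at 13.0: take 500 of its 550 → requirement met.
Option A, Option 17, Option 1: unused.
Cost = 1200×2.0 + 900×4.0 + 600×10.0 + 500×13.0 = 18500.

18500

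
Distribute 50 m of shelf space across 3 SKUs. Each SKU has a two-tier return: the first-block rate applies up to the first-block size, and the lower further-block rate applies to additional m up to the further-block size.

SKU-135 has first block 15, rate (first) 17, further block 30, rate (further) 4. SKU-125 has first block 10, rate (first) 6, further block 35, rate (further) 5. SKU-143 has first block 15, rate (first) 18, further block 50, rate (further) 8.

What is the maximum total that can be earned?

685

Rank every tier by rate: SKU-143/first 18 > SKU-135/first 17 > SKU-143/second 8 > SKU-125/first 6 > SKU-125/second 5 > SKU-135/second 4.
SKU-143/first (18): +15 → 35 left.
SKU-135/first (17): +15 → 20 left.
SKU-143 second at 8: only 20 left, fill 20.
Total = 18×15 + 17×15 + 8×20 = 685.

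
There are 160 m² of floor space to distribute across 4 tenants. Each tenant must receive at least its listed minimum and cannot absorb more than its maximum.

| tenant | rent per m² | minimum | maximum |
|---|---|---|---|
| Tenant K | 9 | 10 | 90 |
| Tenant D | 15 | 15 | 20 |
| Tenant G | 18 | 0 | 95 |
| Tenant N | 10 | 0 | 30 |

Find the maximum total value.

Meeting every minimum uses 10+15+0+0 = 25 m², leaving 135.
Highest rent per m² first: Tenant G 18 > Tenant D 15 > Tenant N 10 > Tenant K 9.
Give Tenant G 95 more to hit its cap of 95 ; 40 left.
Tenant D takes 5 more to reach its cap of 20 ; 35 left.
Tenant N: +30 to 30 (cap) ; 5 left.
Only 5 left; Tenant K takes them to reach 15.
Total = 9×15 + 15×20 + 18×95 + 10×30 = 2445.

2445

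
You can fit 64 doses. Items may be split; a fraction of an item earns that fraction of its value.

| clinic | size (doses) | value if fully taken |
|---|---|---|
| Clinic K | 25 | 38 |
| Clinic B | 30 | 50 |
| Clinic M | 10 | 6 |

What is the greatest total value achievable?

93.4

Rank by value-to-size ratio: Clinic B 50/30≈1.67, Clinic K 38/25≈1.52, Clinic M 6/10≈0.6.
Clinic B: take in full, 30 doses for value 50 → 34 left.
Clinic K: take in full, 25 doses for value 38 → 9 left.
Only 9 doses remain; take 9/10 of Clinic M for value 6×9/10 = 5.4.
Total value = 93.4.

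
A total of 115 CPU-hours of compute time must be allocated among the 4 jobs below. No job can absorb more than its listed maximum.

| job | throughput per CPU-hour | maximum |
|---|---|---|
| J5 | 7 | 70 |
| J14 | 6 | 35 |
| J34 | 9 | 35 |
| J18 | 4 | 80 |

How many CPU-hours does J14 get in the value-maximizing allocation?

10

Order the jobs by throughput per CPU-hour: J34 9 > J5 7 > J14 6 > J18 4.
Give J34 35 to hit its cap of 35 ; 80 left.
J5: +70 to 70 (cap) ; 10 left.
J14: +10 (room for 35) → 10. Pool exhausted.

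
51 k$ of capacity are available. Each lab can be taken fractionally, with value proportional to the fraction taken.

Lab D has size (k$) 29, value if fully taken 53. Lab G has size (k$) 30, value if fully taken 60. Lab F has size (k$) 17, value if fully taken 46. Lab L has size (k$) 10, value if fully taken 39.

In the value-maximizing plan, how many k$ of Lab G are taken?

Rank by value-to-size ratio: Lab L 39/10≈3.9, Lab F 46/17≈2.71, Lab G 60/30≈2, Lab D 53/29≈1.83.
Lab L: take in full, 10 k$ for value 39 → 41 left.
Take all of Lab F (17 k$, value 46) → 24 k$ left.
24 k$ left: a 24/30 share of Lab G gives 60×24/30 = 48.

24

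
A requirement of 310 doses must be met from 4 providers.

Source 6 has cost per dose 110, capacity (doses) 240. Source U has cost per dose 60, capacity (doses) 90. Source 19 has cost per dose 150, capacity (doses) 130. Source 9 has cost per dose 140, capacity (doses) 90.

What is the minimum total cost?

29600

Fill from the cheapest provider first.
Source U at 60: take all 90 doses → 220 still needed.
Take 220 from Source 6 at 110 to finish.
Source 9, Source 19: unused.
Cost = 90×60 + 220×110 = 29600.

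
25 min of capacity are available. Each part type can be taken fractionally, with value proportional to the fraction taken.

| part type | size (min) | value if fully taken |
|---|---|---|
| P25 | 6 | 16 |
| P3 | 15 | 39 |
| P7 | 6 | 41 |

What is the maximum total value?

Rank by value-to-size ratio: P7 41/6≈6.83, P25 16/6≈2.67, P3 39/15≈2.6.
All 6 min of P7 fit (value 41) → 19 remain.
All 6 min of P25 fit (value 16) → 13 remain.
Fill the last 13 min with part of P3: 13/15 of it earns 33.8.
Total value = 90.8.

90.8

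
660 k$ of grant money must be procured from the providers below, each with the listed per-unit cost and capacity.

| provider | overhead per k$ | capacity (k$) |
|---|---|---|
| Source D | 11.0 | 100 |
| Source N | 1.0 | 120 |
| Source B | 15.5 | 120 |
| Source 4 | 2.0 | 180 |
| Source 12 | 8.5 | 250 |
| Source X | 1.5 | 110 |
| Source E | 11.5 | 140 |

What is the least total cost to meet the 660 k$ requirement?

2770

Use providers in increasing cost order.
Source N at 1.0: take all 120 k$ → 540 still needed.
Take 110 from Source X at 1.5 → need 430 more.
Take 180 from Source 4 at 2.0 → need 250 more.
Source 12 at 8.5: take all 250 k$ → 0 still needed.
Source D, Source E, Source B: unused.
Cost = 120×1.0 + 110×1.5 + 180×2.0 + 250×8.5 = 2770.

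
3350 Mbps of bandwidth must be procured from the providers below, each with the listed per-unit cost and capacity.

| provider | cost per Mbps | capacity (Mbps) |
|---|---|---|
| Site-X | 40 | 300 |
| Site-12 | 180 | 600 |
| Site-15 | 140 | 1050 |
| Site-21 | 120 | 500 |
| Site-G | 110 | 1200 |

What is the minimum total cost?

405000

Use providers in increasing cost order.
Site-X (40): use full 300 → 3050 Mbps to go.
Site-G at 110: take all 1200 Mbps → 1850 still needed.
Take 500 from Site-21 at 120 → need 1350 more.
Site-15 at 140: take all 1050 Mbps → 300 still needed.
Site-12 (180): take the remaining 300 → done.
Cost = 300×40 + 1200×110 + 500×120 + 1050×140 + 300×180 = 405000.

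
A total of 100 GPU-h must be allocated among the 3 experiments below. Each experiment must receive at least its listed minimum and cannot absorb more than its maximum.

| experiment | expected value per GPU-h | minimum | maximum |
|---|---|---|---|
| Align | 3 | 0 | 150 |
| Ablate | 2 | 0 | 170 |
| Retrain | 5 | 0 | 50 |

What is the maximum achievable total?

400

Meeting every minimum uses 0+0+0 = 0 GPU-h, leaving 100.
Rank by expected value per GPU-h: Retrain 5 > Align 3 > Ablate 2.
Give Retrain 50 more to hit its cap of 50 — 50 left.
Only 50 left; Align takes them to reach 50.
Total = 3×50 + 5×50 = 400.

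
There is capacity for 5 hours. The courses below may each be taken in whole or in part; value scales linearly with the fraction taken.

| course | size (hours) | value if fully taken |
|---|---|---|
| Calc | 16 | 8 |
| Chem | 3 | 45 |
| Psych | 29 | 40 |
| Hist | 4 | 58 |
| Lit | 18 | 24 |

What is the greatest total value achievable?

Best value per unit of size first: Chem 45/3≈15, Hist 58/4≈14.5, Psych 40/29≈1.38, Lit 24/18≈1.33, Calc 8/16≈0.5.
Chem: take in full, 3 hours for value 45 — 2 left.
2 hours left: a 2/4 share of Hist gives 58×2/4 = 29.
Total value = 74.

74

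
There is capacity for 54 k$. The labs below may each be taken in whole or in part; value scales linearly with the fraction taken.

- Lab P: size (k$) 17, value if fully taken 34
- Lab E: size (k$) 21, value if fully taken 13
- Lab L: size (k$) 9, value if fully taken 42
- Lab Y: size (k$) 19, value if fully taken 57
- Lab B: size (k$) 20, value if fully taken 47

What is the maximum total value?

Best value per unit of size first: Lab L 42/9≈4.67, Lab Y 57/19≈3, Lab B 47/20≈2.35, Lab P 34/17≈2, Lab E 13/21≈0.619.
All 9 k$ of Lab L fit (value 42) ; 45 remain.
All 19 k$ of Lab Y fit (value 57) ; 26 remain.
All 20 k$ of Lab B fit (value 47) ; 6 remain.
Fill the last 6 k$ with part of Lab P: 6/17 of it earns 12.
Total value = 158.

158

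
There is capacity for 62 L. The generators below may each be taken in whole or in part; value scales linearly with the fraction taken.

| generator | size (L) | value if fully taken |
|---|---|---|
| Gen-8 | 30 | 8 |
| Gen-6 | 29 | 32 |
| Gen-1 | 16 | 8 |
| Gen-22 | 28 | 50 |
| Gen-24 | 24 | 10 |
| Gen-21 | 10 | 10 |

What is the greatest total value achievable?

87

Sort by value density: Gen-22 50/28≈1.79, Gen-6 32/29≈1.1, Gen-21 10/10≈1, Gen-1 8/16≈0.5, Gen-24 10/24≈0.417, Gen-8 8/30≈0.267.
All 28 L of Gen-22 fit (value 50) — 34 remain.
All 29 L of Gen-6 fit (value 32) — 5 remain.
Only 5 L remain; take 5/10 of Gen-21 for value 10×5/10 = 5.
Total value = 87.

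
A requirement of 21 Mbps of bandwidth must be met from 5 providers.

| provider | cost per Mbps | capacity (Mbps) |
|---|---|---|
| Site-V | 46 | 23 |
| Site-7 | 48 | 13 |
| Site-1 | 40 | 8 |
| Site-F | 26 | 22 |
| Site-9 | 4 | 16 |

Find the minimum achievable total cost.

194

Fill from the cheapest provider first.
Site-9 (4): use full 16 — 5 Mbps to go.
Site-F at 26: take 5 of its 22 — requirement met.
Site-1, Site-V, Site-7: unused.
Cost = 16×4 + 5×26 = 194.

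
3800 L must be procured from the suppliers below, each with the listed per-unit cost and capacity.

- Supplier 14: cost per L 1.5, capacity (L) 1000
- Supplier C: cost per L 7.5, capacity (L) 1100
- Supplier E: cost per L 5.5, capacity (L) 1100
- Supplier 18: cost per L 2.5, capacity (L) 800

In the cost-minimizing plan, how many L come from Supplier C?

Fill from the cheapest supplier first.
Supplier 14 (1.5): use full 1000 ; 2800 L to go.
Supplier 18 at 2.5: take all 800 L ; 2000 still needed.
Supplier E at 5.5: take all 1100 L ; 900 still needed.
Take 900 from Supplier C at 7.5 to finish.

900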